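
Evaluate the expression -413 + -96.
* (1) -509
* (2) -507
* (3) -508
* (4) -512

-413 + -96 = -509
1) -509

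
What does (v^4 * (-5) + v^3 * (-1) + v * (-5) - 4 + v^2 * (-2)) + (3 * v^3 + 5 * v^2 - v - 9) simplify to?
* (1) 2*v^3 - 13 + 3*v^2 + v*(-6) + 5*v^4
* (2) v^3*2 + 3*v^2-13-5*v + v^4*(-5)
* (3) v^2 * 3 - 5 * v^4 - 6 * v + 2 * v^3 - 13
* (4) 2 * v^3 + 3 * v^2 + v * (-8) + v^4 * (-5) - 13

Adding the polynomials and combining like terms:
(v^4*(-5) + v^3*(-1) + v*(-5) - 4 + v^2*(-2)) + (3*v^3 + 5*v^2 - v - 9)
= v^2 * 3 - 5 * v^4 - 6 * v + 2 * v^3 - 13
3) v^2 * 3 - 5 * v^4 - 6 * v + 2 * v^3 - 13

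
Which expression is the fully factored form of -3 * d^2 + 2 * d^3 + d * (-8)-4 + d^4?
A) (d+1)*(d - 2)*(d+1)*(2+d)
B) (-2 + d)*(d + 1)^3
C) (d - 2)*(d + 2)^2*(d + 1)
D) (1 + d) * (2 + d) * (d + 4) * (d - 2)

We need to factor -3 * d^2 + 2 * d^3 + d * (-8)-4 + d^4.
The factored form is (d+1)*(d - 2)*(d+1)*(2+d).
A) (d+1)*(d - 2)*(d+1)*(2+d)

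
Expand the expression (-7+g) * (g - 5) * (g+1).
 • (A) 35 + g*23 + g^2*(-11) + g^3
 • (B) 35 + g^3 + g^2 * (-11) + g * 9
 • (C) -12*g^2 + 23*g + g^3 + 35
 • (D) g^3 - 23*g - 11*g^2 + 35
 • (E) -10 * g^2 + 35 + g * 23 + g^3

Expanding (-7+g) * (g - 5) * (g+1):
= 35 + g*23 + g^2*(-11) + g^3
A) 35 + g*23 + g^2*(-11) + g^3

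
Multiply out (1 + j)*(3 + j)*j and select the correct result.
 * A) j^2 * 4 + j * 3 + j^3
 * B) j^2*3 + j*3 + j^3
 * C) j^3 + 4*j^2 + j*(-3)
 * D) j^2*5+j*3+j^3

Expanding (1 + j)*(3 + j)*j:
= j^2 * 4 + j * 3 + j^3
A) j^2 * 4 + j * 3 + j^3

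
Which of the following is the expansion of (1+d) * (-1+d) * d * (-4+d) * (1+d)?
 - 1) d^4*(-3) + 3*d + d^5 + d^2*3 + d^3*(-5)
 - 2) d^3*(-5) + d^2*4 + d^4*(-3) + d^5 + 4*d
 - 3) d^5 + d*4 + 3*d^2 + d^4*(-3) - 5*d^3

Expanding (1+d) * (-1+d) * d * (-4+d) * (1+d):
= d^5 + d*4 + 3*d^2 + d^4*(-3) - 5*d^3
3) d^5 + d*4 + 3*d^2 + d^4*(-3) - 5*d^3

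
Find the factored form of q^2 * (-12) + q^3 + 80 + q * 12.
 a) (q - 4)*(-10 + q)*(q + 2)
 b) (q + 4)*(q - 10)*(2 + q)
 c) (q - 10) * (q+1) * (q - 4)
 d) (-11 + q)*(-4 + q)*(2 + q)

We need to factor q^2 * (-12) + q^3 + 80 + q * 12.
The factored form is (q - 4)*(-10 + q)*(q + 2).
a) (q - 4)*(-10 + q)*(q + 2)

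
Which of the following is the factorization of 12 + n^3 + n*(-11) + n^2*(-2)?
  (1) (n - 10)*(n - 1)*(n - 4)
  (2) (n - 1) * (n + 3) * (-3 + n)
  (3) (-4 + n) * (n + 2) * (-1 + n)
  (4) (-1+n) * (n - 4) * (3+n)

We need to factor 12 + n^3 + n*(-11) + n^2*(-2).
The factored form is (-1+n) * (n - 4) * (3+n).
4) (-1+n) * (n - 4) * (3+n)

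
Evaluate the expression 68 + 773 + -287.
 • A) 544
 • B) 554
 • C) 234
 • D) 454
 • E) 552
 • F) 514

First: 68 + 773 = 841
Then: 841 + -287 = 554
B) 554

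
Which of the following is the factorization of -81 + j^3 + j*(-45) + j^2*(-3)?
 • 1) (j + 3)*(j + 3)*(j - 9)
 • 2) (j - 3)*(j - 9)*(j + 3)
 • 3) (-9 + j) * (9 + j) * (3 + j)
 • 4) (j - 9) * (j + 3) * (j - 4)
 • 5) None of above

We need to factor -81 + j^3 + j*(-45) + j^2*(-3).
The factored form is (j + 3)*(j + 3)*(j - 9).
1) (j + 3)*(j + 3)*(j - 9)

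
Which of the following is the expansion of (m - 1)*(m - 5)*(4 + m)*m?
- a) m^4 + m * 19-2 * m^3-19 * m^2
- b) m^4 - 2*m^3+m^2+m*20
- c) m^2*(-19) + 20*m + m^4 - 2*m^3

Expanding (m - 1)*(m - 5)*(4 + m)*m:
= m^2*(-19) + 20*m + m^4 - 2*m^3
c) m^2*(-19) + 20*m + m^4 - 2*m^3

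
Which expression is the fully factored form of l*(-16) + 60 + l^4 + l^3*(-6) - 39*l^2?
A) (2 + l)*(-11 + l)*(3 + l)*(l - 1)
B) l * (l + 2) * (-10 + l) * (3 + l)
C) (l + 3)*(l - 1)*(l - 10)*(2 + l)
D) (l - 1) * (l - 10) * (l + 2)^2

We need to factor l*(-16) + 60 + l^4 + l^3*(-6) - 39*l^2.
The factored form is (l + 3)*(l - 1)*(l - 10)*(2 + l).
C) (l + 3)*(l - 1)*(l - 10)*(2 + l)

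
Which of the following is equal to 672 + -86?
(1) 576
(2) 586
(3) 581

672 + -86 = 586
2) 586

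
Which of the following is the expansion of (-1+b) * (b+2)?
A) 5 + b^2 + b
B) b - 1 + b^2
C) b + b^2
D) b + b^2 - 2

Expanding (-1+b) * (b+2):
= b + b^2 - 2
D) b + b^2 - 2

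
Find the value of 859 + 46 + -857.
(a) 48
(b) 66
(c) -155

First: 859 + 46 = 905
Then: 905 + -857 = 48
a) 48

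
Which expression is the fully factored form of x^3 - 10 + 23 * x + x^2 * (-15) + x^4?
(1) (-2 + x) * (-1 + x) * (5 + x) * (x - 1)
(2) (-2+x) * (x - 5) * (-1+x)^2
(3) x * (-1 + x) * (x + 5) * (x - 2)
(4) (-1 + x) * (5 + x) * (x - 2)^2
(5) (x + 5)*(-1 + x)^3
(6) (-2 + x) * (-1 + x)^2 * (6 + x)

We need to factor x^3 - 10 + 23 * x + x^2 * (-15) + x^4.
The factored form is (-2 + x) * (-1 + x) * (5 + x) * (x - 1).
1) (-2 + x) * (-1 + x) * (5 + x) * (x - 1)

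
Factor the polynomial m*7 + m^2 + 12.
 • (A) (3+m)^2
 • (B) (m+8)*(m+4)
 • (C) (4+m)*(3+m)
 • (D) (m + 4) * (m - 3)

We need to factor m*7 + m^2 + 12.
The factored form is (4+m)*(3+m).
C) (4+m)*(3+m)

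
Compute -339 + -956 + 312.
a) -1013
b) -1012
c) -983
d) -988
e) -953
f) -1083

First: -339 + -956 = -1295
Then: -1295 + 312 = -983
c) -983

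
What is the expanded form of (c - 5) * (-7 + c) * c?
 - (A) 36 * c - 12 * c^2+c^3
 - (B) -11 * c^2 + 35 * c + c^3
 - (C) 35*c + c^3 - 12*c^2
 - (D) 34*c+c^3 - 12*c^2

Expanding (c - 5) * (-7 + c) * c:
= 35*c + c^3 - 12*c^2
C) 35*c + c^3 - 12*c^2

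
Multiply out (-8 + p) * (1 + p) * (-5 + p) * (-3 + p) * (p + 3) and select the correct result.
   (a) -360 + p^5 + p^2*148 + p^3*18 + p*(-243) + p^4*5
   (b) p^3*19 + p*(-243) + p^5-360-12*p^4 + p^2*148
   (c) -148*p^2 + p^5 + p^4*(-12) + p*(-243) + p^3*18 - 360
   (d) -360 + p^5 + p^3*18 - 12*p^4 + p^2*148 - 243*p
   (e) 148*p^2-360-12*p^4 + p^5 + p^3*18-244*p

Expanding (-8 + p) * (1 + p) * (-5 + p) * (-3 + p) * (p + 3):
= -360 + p^5 + p^3*18 - 12*p^4 + p^2*148 - 243*p
d) -360 + p^5 + p^3*18 - 12*p^4 + p^2*148 - 243*p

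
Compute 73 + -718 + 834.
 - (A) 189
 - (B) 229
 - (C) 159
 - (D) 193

First: 73 + -718 = -645
Then: -645 + 834 = 189
A) 189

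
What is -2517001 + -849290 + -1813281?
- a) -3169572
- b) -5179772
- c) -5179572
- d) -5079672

First: -2517001 + -849290 = -3366291
Then: -3366291 + -1813281 = -5179572
c) -5179572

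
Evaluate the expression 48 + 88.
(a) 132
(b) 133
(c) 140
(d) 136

48 + 88 = 136
d) 136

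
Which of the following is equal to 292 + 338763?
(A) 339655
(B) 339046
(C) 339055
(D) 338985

292 + 338763 = 339055
C) 339055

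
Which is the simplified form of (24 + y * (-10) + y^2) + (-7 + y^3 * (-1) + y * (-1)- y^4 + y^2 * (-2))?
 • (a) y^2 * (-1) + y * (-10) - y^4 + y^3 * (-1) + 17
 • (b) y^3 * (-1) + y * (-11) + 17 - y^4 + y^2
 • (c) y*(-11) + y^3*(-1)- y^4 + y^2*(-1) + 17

Adding the polynomials and combining like terms:
(24 + y*(-10) + y^2) + (-7 + y^3*(-1) + y*(-1) - y^4 + y^2*(-2))
= y*(-11) + y^3*(-1)- y^4 + y^2*(-1) + 17
c) y*(-11) + y^3*(-1)- y^4 + y^2*(-1) + 17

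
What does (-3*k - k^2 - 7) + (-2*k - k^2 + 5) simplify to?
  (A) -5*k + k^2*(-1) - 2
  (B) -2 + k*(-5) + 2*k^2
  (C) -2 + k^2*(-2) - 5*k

Adding the polynomials and combining like terms:
(-3*k - k^2 - 7) + (-2*k - k^2 + 5)
= -2 + k^2*(-2) - 5*k
C) -2 + k^2*(-2) - 5*k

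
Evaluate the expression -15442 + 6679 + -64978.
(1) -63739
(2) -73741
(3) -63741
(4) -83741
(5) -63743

First: -15442 + 6679 = -8763
Then: -8763 + -64978 = -73741
2) -73741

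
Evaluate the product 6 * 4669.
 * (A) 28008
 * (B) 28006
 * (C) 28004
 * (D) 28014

6 * 4669 = 28014
D) 28014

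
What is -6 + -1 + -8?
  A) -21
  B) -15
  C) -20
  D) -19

First: -6 + -1 = -7
Then: -7 + -8 = -15
B) -15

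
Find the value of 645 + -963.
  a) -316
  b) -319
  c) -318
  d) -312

645 + -963 = -318
c) -318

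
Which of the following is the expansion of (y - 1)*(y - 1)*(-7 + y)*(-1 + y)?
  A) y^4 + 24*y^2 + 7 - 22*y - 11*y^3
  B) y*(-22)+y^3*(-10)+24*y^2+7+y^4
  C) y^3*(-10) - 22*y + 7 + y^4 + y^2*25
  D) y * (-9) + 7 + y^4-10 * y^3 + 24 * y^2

Expanding (y - 1)*(y - 1)*(-7 + y)*(-1 + y):
= y*(-22)+y^3*(-10)+24*y^2+7+y^4
B) y*(-22)+y^3*(-10)+24*y^2+7+y^4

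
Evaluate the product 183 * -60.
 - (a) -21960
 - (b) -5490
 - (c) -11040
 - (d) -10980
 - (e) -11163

183 * -60 = -10980
d) -10980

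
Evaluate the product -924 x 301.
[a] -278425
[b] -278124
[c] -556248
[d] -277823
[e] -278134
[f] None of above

-924 * 301 = -278124
b) -278124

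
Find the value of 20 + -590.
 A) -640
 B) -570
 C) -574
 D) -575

20 + -590 = -570
B) -570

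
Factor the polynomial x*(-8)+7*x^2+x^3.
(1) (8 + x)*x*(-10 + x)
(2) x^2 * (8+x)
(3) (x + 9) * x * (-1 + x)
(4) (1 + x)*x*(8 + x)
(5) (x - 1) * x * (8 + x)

We need to factor x*(-8)+7*x^2+x^3.
The factored form is (x - 1) * x * (8 + x).
5) (x - 1) * x * (8 + x)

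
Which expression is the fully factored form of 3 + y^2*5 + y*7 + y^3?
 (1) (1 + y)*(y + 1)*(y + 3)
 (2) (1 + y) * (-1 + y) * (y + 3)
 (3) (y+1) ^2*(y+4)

We need to factor 3 + y^2*5 + y*7 + y^3.
The factored form is (1 + y)*(y + 1)*(y + 3).
1) (1 + y)*(y + 1)*(y + 3)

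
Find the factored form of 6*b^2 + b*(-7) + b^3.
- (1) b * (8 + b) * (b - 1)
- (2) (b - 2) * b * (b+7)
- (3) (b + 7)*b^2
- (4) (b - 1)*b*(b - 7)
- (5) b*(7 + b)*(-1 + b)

We need to factor 6*b^2 + b*(-7) + b^3.
The factored form is b*(7 + b)*(-1 + b).
5) b*(7 + b)*(-1 + b)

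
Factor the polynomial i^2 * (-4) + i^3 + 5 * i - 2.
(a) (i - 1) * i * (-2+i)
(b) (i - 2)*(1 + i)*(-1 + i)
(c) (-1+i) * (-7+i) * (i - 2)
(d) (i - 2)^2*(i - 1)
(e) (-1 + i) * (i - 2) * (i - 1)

We need to factor i^2 * (-4) + i^3 + 5 * i - 2.
The factored form is (-1 + i) * (i - 2) * (i - 1).
e) (-1 + i) * (i - 2) * (i - 1)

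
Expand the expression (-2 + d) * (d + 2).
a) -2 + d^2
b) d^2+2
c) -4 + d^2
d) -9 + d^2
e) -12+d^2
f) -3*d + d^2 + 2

Expanding (-2 + d) * (d + 2):
= -4 + d^2
c) -4 + d^2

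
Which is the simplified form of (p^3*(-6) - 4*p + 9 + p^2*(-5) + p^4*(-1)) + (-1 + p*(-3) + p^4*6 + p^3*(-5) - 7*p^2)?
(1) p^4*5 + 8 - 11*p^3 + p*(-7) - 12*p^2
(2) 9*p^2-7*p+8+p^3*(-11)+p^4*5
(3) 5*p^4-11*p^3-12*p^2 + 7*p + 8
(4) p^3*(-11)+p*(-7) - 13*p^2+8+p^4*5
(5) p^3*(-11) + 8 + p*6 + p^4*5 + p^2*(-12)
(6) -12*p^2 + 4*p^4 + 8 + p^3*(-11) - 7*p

Adding the polynomials and combining like terms:
(p^3*(-6) - 4*p + 9 + p^2*(-5) + p^4*(-1)) + (-1 + p*(-3) + p^4*6 + p^3*(-5) - 7*p^2)
= p^4*5 + 8 - 11*p^3 + p*(-7) - 12*p^2
1) p^4*5 + 8 - 11*p^3 + p*(-7) - 12*p^2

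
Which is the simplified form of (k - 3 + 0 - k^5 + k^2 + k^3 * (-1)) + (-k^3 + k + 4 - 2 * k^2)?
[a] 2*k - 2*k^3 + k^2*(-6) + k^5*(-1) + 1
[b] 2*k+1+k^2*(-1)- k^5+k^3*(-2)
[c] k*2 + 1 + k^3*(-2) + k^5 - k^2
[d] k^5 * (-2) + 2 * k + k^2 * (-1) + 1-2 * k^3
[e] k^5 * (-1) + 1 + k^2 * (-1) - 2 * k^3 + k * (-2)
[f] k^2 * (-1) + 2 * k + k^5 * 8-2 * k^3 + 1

Adding the polynomials and combining like terms:
(k - 3 + 0 - k^5 + k^2 + k^3*(-1)) + (-k^3 + k + 4 - 2*k^2)
= 2*k+1+k^2*(-1)- k^5+k^3*(-2)
b) 2*k+1+k^2*(-1)- k^5+k^3*(-2)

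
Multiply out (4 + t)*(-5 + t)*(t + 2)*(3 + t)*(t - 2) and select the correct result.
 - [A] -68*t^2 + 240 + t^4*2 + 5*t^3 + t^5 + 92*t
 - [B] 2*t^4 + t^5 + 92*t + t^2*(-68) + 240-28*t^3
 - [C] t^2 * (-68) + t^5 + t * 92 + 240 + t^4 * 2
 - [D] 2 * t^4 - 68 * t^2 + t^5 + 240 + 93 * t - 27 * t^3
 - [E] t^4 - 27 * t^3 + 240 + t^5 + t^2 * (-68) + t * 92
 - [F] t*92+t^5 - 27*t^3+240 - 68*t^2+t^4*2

Expanding (4 + t)*(-5 + t)*(t + 2)*(3 + t)*(t - 2):
= t*92+t^5 - 27*t^3+240 - 68*t^2+t^4*2
F) t*92+t^5 - 27*t^3+240 - 68*t^2+t^4*2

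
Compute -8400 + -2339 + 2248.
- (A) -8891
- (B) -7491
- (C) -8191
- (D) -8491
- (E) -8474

First: -8400 + -2339 = -10739
Then: -10739 + 2248 = -8491
D) -8491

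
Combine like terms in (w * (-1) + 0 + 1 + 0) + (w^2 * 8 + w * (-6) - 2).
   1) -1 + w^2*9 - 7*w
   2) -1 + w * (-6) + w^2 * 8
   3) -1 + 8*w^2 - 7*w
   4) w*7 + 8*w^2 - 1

Adding the polynomials and combining like terms:
(w*(-1) + 0 + 1 + 0) + (w^2*8 + w*(-6) - 2)
= -1 + 8*w^2 - 7*w
3) -1 + 8*w^2 - 7*w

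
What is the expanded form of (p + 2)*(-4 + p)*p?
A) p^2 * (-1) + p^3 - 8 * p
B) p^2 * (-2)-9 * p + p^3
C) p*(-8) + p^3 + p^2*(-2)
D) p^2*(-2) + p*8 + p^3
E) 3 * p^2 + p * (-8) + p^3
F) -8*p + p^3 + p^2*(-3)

Expanding (p + 2)*(-4 + p)*p:
= p*(-8) + p^3 + p^2*(-2)
C) p*(-8) + p^3 + p^2*(-2)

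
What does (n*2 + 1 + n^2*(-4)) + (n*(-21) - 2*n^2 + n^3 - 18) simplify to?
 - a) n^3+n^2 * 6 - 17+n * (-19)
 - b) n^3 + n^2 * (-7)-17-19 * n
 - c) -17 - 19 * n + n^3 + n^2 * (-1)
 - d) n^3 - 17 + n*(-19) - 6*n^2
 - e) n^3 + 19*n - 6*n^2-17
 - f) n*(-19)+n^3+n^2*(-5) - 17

Adding the polynomials and combining like terms:
(n*2 + 1 + n^2*(-4)) + (n*(-21) - 2*n^2 + n^3 - 18)
= n^3 - 17 + n*(-19) - 6*n^2
d) n^3 - 17 + n*(-19) - 6*n^2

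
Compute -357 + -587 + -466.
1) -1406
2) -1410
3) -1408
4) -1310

First: -357 + -587 = -944
Then: -944 + -466 = -1410
2) -1410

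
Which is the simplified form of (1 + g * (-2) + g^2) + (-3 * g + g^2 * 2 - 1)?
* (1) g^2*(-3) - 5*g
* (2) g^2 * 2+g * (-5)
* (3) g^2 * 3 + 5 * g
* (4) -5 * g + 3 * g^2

Adding the polynomials and combining like terms:
(1 + g*(-2) + g^2) + (-3*g + g^2*2 - 1)
= -5 * g + 3 * g^2
4) -5 * g + 3 * g^2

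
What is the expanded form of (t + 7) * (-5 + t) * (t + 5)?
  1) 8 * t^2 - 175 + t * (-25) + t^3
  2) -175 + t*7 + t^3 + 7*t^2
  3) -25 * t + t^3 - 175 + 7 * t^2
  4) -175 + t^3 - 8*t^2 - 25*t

Expanding (t + 7) * (-5 + t) * (t + 5):
= -25 * t + t^3 - 175 + 7 * t^2
3) -25 * t + t^3 - 175 + 7 * t^2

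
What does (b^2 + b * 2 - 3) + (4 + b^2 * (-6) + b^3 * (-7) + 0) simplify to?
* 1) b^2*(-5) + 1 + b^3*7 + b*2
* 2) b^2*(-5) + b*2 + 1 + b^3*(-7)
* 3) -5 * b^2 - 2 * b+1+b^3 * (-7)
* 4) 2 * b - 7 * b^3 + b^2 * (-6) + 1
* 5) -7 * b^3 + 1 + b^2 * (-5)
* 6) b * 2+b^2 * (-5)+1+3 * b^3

Adding the polynomials and combining like terms:
(b^2 + b*2 - 3) + (4 + b^2*(-6) + b^3*(-7) + 0)
= b^2*(-5) + b*2 + 1 + b^3*(-7)
2) b^2*(-5) + b*2 + 1 + b^3*(-7)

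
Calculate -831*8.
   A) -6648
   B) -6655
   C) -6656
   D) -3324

-831 * 8 = -6648
A) -6648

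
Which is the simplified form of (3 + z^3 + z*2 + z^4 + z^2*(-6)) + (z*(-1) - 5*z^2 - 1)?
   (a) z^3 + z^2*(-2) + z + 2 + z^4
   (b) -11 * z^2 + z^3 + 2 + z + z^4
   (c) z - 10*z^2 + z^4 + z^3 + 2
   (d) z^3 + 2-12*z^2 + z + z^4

Adding the polynomials and combining like terms:
(3 + z^3 + z*2 + z^4 + z^2*(-6)) + (z*(-1) - 5*z^2 - 1)
= -11 * z^2 + z^3 + 2 + z + z^4
b) -11 * z^2 + z^3 + 2 + z + z^4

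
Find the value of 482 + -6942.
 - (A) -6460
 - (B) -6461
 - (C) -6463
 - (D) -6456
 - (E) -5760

482 + -6942 = -6460
A) -6460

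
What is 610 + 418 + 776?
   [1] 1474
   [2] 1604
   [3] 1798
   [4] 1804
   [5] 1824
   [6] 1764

First: 610 + 418 = 1028
Then: 1028 + 776 = 1804
4) 1804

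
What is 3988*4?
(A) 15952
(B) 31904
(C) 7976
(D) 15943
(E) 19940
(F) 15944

3988 * 4 = 15952
A) 15952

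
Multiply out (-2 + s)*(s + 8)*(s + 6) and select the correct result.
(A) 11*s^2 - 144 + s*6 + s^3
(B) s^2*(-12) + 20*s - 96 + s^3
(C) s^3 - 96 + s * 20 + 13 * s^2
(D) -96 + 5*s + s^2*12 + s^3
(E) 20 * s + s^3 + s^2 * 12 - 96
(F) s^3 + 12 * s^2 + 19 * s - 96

Expanding (-2 + s)*(s + 8)*(s + 6):
= 20 * s + s^3 + s^2 * 12 - 96
E) 20 * s + s^3 + s^2 * 12 - 96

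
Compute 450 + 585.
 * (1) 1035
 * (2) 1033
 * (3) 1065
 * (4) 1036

450 + 585 = 1035
1) 1035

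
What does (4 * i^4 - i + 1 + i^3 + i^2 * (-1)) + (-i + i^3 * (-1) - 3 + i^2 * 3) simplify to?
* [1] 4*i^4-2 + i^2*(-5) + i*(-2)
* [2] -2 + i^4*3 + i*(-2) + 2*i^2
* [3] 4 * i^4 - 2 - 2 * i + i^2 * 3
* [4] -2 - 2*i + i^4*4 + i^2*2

Adding the polynomials and combining like terms:
(4*i^4 - i + 1 + i^3 + i^2*(-1)) + (-i + i^3*(-1) - 3 + i^2*3)
= -2 - 2*i + i^4*4 + i^2*2
4) -2 - 2*i + i^4*4 + i^2*2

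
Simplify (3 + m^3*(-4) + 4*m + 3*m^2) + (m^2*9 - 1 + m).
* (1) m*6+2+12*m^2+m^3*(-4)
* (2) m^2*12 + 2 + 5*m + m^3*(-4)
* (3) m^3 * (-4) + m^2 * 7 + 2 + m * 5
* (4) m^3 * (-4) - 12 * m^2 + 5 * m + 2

Adding the polynomials and combining like terms:
(3 + m^3*(-4) + 4*m + 3*m^2) + (m^2*9 - 1 + m)
= m^2*12 + 2 + 5*m + m^3*(-4)
2) m^2*12 + 2 + 5*m + m^3*(-4)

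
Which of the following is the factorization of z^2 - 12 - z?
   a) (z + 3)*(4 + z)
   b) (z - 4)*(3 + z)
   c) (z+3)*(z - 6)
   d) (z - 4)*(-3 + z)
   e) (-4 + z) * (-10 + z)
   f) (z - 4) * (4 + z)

We need to factor z^2 - 12 - z.
The factored form is (z - 4)*(3 + z).
b) (z - 4)*(3 + z)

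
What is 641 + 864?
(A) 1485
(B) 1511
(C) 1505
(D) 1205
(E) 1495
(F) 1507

641 + 864 = 1505
C) 1505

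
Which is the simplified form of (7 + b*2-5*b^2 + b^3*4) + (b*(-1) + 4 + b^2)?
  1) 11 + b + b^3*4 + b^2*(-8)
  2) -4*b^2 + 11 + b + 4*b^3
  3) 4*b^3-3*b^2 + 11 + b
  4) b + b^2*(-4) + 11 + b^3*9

Adding the polynomials and combining like terms:
(7 + b*2 - 5*b^2 + b^3*4) + (b*(-1) + 4 + b^2)
= -4*b^2 + 11 + b + 4*b^3
2) -4*b^2 + 11 + b + 4*b^3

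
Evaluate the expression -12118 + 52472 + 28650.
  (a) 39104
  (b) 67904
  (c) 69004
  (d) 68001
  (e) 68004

First: -12118 + 52472 = 40354
Then: 40354 + 28650 = 69004
c) 69004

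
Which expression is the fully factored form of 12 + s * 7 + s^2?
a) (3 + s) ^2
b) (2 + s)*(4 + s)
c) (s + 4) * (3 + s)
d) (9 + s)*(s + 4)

We need to factor 12 + s * 7 + s^2.
The factored form is (s + 4) * (3 + s).
c) (s + 4) * (3 + s)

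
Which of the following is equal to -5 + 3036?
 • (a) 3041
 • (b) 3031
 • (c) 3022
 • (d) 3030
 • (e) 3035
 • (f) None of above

-5 + 3036 = 3031
b) 3031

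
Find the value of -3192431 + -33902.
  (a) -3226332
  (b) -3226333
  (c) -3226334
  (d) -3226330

-3192431 + -33902 = -3226333
b) -3226333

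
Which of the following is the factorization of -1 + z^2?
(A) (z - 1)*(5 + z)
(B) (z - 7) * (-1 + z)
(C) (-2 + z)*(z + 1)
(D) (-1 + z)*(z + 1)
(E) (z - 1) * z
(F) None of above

We need to factor -1 + z^2.
The factored form is (-1 + z)*(z + 1).
D) (-1 + z)*(z + 1)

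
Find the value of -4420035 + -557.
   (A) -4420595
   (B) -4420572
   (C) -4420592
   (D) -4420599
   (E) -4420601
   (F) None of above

-4420035 + -557 = -4420592
C) -4420592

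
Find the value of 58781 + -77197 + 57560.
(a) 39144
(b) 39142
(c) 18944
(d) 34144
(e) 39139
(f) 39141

First: 58781 + -77197 = -18416
Then: -18416 + 57560 = 39144
a) 39144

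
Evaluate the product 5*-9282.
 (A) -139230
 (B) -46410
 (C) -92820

5 * -9282 = -46410
B) -46410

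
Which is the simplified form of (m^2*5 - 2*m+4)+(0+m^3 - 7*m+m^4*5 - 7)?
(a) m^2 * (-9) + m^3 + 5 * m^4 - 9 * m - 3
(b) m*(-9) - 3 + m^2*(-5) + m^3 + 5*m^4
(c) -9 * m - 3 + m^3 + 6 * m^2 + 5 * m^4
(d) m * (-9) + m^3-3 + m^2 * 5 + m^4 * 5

Adding the polynomials and combining like terms:
(m^2*5 - 2*m + 4) + (0 + m^3 - 7*m + m^4*5 - 7)
= m * (-9) + m^3-3 + m^2 * 5 + m^4 * 5
d) m * (-9) + m^3-3 + m^2 * 5 + m^4 * 5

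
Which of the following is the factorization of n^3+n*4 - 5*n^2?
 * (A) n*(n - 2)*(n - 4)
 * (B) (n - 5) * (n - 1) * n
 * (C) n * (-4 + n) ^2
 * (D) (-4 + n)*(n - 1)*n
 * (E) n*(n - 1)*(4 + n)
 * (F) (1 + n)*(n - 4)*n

We need to factor n^3+n*4 - 5*n^2.
The factored form is (-4 + n)*(n - 1)*n.
D) (-4 + n)*(n - 1)*n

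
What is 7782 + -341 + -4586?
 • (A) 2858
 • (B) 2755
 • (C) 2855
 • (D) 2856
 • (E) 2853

First: 7782 + -341 = 7441
Then: 7441 + -4586 = 2855
C) 2855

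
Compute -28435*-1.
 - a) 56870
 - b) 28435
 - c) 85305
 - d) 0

-28435 * -1 = 28435
b) 28435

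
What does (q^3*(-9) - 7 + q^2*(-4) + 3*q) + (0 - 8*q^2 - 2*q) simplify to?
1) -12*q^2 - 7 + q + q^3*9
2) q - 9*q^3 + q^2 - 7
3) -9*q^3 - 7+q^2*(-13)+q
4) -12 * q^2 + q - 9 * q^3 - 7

Adding the polynomials and combining like terms:
(q^3*(-9) - 7 + q^2*(-4) + 3*q) + (0 - 8*q^2 - 2*q)
= -12 * q^2 + q - 9 * q^3 - 7
4) -12 * q^2 + q - 9 * q^3 - 7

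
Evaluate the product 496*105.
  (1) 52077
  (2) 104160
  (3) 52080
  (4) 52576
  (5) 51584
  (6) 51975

496 * 105 = 52080
3) 52080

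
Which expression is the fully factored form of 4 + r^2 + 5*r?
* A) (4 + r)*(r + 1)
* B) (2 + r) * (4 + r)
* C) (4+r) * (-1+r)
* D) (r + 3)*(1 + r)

We need to factor 4 + r^2 + 5*r.
The factored form is (4 + r)*(r + 1).
A) (4 + r)*(r + 1)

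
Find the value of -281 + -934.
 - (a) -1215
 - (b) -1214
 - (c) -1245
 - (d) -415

-281 + -934 = -1215
a) -1215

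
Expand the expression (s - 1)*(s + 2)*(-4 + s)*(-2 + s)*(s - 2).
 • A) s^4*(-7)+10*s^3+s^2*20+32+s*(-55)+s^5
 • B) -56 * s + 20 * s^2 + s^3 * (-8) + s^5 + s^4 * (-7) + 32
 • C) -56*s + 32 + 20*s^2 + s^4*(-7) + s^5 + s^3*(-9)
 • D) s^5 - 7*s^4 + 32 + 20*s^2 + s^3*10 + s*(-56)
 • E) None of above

Expanding (s - 1)*(s + 2)*(-4 + s)*(-2 + s)*(s - 2):
= s^5 - 7*s^4 + 32 + 20*s^2 + s^3*10 + s*(-56)
D) s^5 - 7*s^4 + 32 + 20*s^2 + s^3*10 + s*(-56)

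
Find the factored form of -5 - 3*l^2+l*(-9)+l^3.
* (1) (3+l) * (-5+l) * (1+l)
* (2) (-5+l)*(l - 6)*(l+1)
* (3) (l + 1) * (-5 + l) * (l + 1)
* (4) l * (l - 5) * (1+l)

We need to factor -5 - 3*l^2+l*(-9)+l^3.
The factored form is (l + 1) * (-5 + l) * (l + 1).
3) (l + 1) * (-5 + l) * (l + 1)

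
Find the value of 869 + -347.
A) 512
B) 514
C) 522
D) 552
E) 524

869 + -347 = 522
C) 522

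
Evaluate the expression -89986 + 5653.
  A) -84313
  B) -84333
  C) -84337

-89986 + 5653 = -84333
B) -84333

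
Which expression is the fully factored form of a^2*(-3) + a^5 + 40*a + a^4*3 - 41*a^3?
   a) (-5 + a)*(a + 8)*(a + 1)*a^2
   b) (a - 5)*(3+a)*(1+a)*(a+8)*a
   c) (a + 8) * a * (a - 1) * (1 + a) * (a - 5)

We need to factor a^2*(-3) + a^5 + 40*a + a^4*3 - 41*a^3.
The factored form is (a + 8) * a * (a - 1) * (1 + a) * (a - 5).
c) (a + 8) * a * (a - 1) * (1 + a) * (a - 5)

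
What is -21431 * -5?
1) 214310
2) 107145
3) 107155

-21431 * -5 = 107155
3) 107155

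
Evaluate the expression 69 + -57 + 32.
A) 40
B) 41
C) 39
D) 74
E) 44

First: 69 + -57 = 12
Then: 12 + 32 = 44
E) 44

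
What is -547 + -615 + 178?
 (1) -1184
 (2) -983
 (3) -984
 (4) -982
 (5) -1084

First: -547 + -615 = -1162
Then: -1162 + 178 = -984
3) -984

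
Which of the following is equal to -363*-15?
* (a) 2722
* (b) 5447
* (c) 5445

-363 * -15 = 5445
c) 5445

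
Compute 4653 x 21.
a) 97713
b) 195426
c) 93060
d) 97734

4653 * 21 = 97713
a) 97713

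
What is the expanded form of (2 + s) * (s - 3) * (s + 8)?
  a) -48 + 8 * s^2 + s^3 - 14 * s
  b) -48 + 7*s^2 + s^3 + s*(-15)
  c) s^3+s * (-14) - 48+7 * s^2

Expanding (2 + s) * (s - 3) * (s + 8):
= s^3+s * (-14) - 48+7 * s^2
c) s^3+s * (-14) - 48+7 * s^2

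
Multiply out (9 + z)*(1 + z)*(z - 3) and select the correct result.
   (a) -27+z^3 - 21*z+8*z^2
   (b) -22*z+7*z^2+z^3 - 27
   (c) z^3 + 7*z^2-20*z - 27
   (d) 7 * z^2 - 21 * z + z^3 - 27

Expanding (9 + z)*(1 + z)*(z - 3):
= 7 * z^2 - 21 * z + z^3 - 27
d) 7 * z^2 - 21 * z + z^3 - 27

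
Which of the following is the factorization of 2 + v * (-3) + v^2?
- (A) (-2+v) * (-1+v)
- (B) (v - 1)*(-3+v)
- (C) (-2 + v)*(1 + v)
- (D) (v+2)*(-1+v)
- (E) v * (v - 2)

We need to factor 2 + v * (-3) + v^2.
The factored form is (-2+v) * (-1+v).
A) (-2+v) * (-1+v)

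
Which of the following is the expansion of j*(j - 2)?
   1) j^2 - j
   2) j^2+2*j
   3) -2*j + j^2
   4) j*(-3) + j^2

Expanding j*(j - 2):
= -2*j + j^2
3) -2*j + j^2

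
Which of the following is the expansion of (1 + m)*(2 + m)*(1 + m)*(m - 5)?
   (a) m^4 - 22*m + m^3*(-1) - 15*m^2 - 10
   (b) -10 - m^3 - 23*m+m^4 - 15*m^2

Expanding (1 + m)*(2 + m)*(1 + m)*(m - 5):
= -10 - m^3 - 23*m+m^4 - 15*m^2
b) -10 - m^3 - 23*m+m^4 - 15*m^2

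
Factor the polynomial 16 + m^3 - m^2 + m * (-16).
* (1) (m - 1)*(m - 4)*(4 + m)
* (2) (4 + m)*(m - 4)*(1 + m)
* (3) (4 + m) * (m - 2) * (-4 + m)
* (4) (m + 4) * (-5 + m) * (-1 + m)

We need to factor 16 + m^3 - m^2 + m * (-16).
The factored form is (m - 1)*(m - 4)*(4 + m).
1) (m - 1)*(m - 4)*(4 + m)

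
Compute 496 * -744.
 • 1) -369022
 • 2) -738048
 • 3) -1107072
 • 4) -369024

496 * -744 = -369024
4) -369024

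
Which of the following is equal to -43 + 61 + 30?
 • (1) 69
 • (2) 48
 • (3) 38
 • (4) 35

First: -43 + 61 = 18
Then: 18 + 30 = 48
2) 48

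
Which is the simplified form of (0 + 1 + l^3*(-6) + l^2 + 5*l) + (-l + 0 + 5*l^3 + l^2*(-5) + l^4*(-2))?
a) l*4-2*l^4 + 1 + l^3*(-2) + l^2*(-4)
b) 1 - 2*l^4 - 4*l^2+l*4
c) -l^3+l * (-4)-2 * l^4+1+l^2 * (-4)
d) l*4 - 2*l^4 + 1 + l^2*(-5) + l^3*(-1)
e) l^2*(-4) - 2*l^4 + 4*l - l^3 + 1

Adding the polynomials and combining like terms:
(0 + 1 + l^3*(-6) + l^2 + 5*l) + (-l + 0 + 5*l^3 + l^2*(-5) + l^4*(-2))
= l^2*(-4) - 2*l^4 + 4*l - l^3 + 1
e) l^2*(-4) - 2*l^4 + 4*l - l^3 + 1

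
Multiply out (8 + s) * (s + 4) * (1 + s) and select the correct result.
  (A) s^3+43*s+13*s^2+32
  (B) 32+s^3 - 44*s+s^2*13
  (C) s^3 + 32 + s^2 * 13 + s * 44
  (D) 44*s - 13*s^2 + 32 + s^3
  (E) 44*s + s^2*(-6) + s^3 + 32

Expanding (8 + s) * (s + 4) * (1 + s):
= s^3 + 32 + s^2 * 13 + s * 44
C) s^3 + 32 + s^2 * 13 + s * 44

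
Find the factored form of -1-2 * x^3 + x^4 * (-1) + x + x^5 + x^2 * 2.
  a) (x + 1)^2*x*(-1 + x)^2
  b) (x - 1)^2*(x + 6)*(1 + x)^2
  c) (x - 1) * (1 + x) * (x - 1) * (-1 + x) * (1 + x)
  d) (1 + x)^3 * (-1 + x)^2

We need to factor -1-2 * x^3 + x^4 * (-1) + x + x^5 + x^2 * 2.
The factored form is (x - 1) * (1 + x) * (x - 1) * (-1 + x) * (1 + x).
c) (x - 1) * (1 + x) * (x - 1) * (-1 + x) * (1 + x)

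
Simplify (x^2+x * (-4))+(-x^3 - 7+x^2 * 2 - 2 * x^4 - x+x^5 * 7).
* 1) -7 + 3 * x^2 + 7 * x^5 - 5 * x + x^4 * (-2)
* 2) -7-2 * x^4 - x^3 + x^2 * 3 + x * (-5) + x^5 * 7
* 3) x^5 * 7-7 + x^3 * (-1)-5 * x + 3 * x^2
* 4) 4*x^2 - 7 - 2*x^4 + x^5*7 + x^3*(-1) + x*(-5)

Adding the polynomials and combining like terms:
(x^2 + x*(-4)) + (-x^3 - 7 + x^2*2 - 2*x^4 - x + x^5*7)
= -7-2 * x^4 - x^3 + x^2 * 3 + x * (-5) + x^5 * 7
2) -7-2 * x^4 - x^3 + x^2 * 3 + x * (-5) + x^5 * 7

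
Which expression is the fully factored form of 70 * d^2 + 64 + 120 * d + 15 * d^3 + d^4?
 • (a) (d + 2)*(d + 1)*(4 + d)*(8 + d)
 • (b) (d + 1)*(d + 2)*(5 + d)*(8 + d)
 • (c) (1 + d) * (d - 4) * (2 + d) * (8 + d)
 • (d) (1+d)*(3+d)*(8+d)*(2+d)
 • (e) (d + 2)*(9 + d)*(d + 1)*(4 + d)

We need to factor 70 * d^2 + 64 + 120 * d + 15 * d^3 + d^4.
The factored form is (d + 2)*(d + 1)*(4 + d)*(8 + d).
a) (d + 2)*(d + 1)*(4 + d)*(8 + d)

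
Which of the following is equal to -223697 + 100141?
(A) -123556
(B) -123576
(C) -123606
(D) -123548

-223697 + 100141 = -123556
A) -123556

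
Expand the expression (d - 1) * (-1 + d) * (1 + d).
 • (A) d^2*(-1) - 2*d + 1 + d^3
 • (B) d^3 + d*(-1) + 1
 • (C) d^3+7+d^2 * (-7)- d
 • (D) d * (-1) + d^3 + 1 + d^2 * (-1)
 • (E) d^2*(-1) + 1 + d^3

Expanding (d - 1) * (-1 + d) * (1 + d):
= d * (-1) + d^3 + 1 + d^2 * (-1)
D) d * (-1) + d^3 + 1 + d^2 * (-1)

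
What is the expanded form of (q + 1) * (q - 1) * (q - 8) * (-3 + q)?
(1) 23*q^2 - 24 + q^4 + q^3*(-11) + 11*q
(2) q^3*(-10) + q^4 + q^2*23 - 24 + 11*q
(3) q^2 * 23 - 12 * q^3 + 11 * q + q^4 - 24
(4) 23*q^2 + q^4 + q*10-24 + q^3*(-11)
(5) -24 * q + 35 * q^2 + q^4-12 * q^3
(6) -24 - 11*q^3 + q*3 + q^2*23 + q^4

Expanding (q + 1) * (q - 1) * (q - 8) * (-3 + q):
= 23*q^2 - 24 + q^4 + q^3*(-11) + 11*q
1) 23*q^2 - 24 + q^4 + q^3*(-11) + 11*q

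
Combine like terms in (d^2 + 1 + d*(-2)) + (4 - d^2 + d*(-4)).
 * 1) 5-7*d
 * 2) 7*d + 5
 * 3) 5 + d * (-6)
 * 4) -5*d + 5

Adding the polynomials and combining like terms:
(d^2 + 1 + d*(-2)) + (4 - d^2 + d*(-4))
= 5 + d * (-6)
3) 5 + d * (-6)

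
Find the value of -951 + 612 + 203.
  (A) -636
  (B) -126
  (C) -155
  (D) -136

First: -951 + 612 = -339
Then: -339 + 203 = -136
D) -136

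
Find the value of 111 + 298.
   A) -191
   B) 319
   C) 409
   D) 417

111 + 298 = 409
C) 409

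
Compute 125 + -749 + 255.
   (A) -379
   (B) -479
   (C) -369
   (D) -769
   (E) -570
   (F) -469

First: 125 + -749 = -624
Then: -624 + 255 = -369
C) -369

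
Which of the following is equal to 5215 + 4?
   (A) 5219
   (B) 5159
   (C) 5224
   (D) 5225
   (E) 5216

5215 + 4 = 5219
A) 5219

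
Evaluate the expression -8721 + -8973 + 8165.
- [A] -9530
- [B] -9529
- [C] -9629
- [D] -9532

First: -8721 + -8973 = -17694
Then: -17694 + 8165 = -9529
B) -9529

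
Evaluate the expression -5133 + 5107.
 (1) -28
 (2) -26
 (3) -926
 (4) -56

-5133 + 5107 = -26
2) -26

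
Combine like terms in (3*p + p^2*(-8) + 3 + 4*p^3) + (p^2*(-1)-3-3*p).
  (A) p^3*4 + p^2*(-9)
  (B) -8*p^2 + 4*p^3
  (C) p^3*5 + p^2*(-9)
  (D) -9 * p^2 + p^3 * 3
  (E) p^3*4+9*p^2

Adding the polynomials and combining like terms:
(3*p + p^2*(-8) + 3 + 4*p^3) + (p^2*(-1) - 3 - 3*p)
= p^3*4 + p^2*(-9)
A) p^3*4 + p^2*(-9)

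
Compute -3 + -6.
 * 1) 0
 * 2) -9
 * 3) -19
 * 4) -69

-3 + -6 = -9
2) -9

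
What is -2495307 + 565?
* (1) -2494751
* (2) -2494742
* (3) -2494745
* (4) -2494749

-2495307 + 565 = -2494742
2) -2494742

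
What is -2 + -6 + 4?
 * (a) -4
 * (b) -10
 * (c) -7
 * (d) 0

First: -2 + -6 = -8
Then: -8 + 4 = -4
a) -4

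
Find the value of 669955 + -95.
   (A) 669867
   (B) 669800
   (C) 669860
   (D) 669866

669955 + -95 = 669860
C) 669860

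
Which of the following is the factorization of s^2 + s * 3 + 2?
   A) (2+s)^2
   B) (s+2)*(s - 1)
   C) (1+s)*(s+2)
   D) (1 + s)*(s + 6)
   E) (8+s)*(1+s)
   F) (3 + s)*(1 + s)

We need to factor s^2 + s * 3 + 2.
The factored form is (1+s)*(s+2).
C) (1+s)*(s+2)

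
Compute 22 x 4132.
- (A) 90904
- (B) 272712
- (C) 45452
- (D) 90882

22 * 4132 = 90904
A) 90904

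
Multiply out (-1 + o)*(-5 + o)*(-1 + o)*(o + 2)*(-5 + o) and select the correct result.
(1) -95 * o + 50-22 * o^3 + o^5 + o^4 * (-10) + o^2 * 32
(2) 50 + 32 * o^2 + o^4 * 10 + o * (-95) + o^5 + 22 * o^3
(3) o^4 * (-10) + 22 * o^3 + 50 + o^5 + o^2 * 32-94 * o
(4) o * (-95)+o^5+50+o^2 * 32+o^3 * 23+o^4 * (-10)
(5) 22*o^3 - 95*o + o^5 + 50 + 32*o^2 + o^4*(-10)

Expanding (-1 + o)*(-5 + o)*(-1 + o)*(o + 2)*(-5 + o):
= 22*o^3 - 95*o + o^5 + 50 + 32*o^2 + o^4*(-10)
5) 22*o^3 - 95*o + o^5 + 50 + 32*o^2 + o^4*(-10)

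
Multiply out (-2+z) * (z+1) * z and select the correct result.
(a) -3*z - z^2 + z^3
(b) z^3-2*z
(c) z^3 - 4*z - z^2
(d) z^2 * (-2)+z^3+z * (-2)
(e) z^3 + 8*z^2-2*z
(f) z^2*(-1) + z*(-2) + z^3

Expanding (-2+z) * (z+1) * z:
= z^2*(-1) + z*(-2) + z^3
f) z^2*(-1) + z*(-2) + z^3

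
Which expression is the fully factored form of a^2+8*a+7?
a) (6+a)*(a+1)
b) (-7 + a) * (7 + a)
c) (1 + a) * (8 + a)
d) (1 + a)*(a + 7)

We need to factor a^2+8*a+7.
The factored form is (1 + a)*(a + 7).
d) (1 + a)*(a + 7)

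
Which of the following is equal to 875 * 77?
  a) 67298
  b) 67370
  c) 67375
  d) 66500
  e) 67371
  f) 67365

875 * 77 = 67375
c) 67375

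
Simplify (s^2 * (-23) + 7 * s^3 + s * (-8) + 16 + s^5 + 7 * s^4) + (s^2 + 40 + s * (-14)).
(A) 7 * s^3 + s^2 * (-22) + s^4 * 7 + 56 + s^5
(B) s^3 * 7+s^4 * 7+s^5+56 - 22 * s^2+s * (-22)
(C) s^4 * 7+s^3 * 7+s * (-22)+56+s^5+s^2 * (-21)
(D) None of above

Adding the polynomials and combining like terms:
(s^2*(-23) + 7*s^3 + s*(-8) + 16 + s^5 + 7*s^4) + (s^2 + 40 + s*(-14))
= s^3 * 7+s^4 * 7+s^5+56 - 22 * s^2+s * (-22)
B) s^3 * 7+s^4 * 7+s^5+56 - 22 * s^2+s * (-22)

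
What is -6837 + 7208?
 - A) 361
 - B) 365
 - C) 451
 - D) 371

-6837 + 7208 = 371
D) 371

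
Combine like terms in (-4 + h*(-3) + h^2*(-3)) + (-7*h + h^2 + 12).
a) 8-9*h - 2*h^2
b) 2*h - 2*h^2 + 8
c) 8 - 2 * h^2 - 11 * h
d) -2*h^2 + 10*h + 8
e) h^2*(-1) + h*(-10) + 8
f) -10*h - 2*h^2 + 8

Adding the polynomials and combining like terms:
(-4 + h*(-3) + h^2*(-3)) + (-7*h + h^2 + 12)
= -10*h - 2*h^2 + 8
f) -10*h - 2*h^2 + 8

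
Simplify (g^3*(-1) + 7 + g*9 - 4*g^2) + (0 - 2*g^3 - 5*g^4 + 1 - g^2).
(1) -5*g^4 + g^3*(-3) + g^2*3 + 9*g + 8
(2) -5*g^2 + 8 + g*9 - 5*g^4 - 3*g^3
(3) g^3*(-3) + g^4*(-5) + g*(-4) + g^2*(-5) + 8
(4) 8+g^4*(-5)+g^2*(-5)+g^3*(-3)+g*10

Adding the polynomials and combining like terms:
(g^3*(-1) + 7 + g*9 - 4*g^2) + (0 - 2*g^3 - 5*g^4 + 1 - g^2)
= -5*g^2 + 8 + g*9 - 5*g^4 - 3*g^3
2) -5*g^2 + 8 + g*9 - 5*g^4 - 3*g^3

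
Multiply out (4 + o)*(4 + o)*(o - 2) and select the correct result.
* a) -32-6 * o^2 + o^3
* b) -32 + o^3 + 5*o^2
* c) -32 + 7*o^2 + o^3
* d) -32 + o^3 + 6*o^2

Expanding (4 + o)*(4 + o)*(o - 2):
= -32 + o^3 + 6*o^2
d) -32 + o^3 + 6*o^2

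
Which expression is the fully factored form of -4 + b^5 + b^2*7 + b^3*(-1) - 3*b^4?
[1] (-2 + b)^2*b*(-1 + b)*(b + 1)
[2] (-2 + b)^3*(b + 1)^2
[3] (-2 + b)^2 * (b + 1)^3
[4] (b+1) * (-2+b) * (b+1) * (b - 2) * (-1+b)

We need to factor -4 + b^5 + b^2*7 + b^3*(-1) - 3*b^4.
The factored form is (b+1) * (-2+b) * (b+1) * (b - 2) * (-1+b).
4) (b+1) * (-2+b) * (b+1) * (b - 2) * (-1+b)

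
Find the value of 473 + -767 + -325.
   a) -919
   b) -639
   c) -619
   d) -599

First: 473 + -767 = -294
Then: -294 + -325 = -619
c) -619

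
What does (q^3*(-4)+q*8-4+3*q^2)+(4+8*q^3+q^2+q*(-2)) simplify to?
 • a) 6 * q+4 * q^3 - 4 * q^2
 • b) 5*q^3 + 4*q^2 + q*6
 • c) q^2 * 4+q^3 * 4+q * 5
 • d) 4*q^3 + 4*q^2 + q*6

Adding the polynomials and combining like terms:
(q^3*(-4) + q*8 - 4 + 3*q^2) + (4 + 8*q^3 + q^2 + q*(-2))
= 4*q^3 + 4*q^2 + q*6
d) 4*q^3 + 4*q^2 + q*6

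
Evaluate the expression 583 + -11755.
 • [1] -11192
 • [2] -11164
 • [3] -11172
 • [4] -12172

583 + -11755 = -11172
3) -11172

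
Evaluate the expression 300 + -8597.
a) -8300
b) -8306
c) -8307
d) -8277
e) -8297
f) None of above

300 + -8597 = -8297
e) -8297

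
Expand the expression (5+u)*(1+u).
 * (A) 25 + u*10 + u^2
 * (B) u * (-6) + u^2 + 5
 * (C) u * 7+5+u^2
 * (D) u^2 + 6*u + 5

Expanding (5+u)*(1+u):
= u^2 + 6*u + 5
D) u^2 + 6*u + 5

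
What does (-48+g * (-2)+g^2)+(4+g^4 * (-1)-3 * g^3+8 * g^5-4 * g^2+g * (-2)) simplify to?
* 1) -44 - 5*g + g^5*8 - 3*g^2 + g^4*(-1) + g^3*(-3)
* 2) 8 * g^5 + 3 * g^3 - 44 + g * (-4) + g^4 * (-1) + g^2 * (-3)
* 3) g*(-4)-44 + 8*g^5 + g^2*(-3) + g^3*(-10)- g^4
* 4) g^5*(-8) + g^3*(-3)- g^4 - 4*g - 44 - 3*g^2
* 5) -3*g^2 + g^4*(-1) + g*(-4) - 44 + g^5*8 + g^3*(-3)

Adding the polynomials and combining like terms:
(-48 + g*(-2) + g^2) + (4 + g^4*(-1) - 3*g^3 + 8*g^5 - 4*g^2 + g*(-2))
= -3*g^2 + g^4*(-1) + g*(-4) - 44 + g^5*8 + g^3*(-3)
5) -3*g^2 + g^4*(-1) + g*(-4) - 44 + g^5*8 + g^3*(-3)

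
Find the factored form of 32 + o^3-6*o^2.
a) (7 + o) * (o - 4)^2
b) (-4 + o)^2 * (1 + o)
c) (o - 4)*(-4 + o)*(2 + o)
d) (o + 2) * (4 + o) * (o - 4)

We need to factor 32 + o^3-6*o^2.
The factored form is (o - 4)*(-4 + o)*(2 + o).
c) (o - 4)*(-4 + o)*(2 + o)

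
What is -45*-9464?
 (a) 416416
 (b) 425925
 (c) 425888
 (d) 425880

-45 * -9464 = 425880
d) 425880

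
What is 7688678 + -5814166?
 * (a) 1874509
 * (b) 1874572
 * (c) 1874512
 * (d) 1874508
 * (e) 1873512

7688678 + -5814166 = 1874512
c) 1874512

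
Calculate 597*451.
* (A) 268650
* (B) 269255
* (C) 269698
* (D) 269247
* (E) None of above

597 * 451 = 269247
D) 269247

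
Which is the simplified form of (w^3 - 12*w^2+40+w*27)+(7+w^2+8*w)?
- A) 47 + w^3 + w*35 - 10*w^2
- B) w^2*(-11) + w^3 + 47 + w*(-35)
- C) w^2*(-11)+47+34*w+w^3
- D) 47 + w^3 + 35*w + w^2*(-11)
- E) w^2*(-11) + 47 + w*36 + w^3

Adding the polynomials and combining like terms:
(w^3 - 12*w^2 + 40 + w*27) + (7 + w^2 + 8*w)
= 47 + w^3 + 35*w + w^2*(-11)
D) 47 + w^3 + 35*w + w^2*(-11)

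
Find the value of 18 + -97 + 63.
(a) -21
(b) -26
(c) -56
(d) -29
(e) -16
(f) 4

First: 18 + -97 = -79
Then: -79 + 63 = -16
e) -16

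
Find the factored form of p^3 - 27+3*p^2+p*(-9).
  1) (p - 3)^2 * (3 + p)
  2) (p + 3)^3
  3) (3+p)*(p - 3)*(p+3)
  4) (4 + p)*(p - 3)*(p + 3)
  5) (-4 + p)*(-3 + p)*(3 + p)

We need to factor p^3 - 27+3*p^2+p*(-9).
The factored form is (3+p)*(p - 3)*(p+3).
3) (3+p)*(p - 3)*(p+3)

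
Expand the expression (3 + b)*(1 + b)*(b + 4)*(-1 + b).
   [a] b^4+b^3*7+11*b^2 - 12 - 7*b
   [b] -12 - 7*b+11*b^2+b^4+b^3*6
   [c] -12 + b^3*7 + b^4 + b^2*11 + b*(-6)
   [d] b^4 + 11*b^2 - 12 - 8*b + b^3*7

Expanding (3 + b)*(1 + b)*(b + 4)*(-1 + b):
= b^4+b^3*7+11*b^2 - 12 - 7*b
a) b^4+b^3*7+11*b^2 - 12 - 7*b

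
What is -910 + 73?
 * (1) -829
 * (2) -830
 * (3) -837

-910 + 73 = -837
3) -837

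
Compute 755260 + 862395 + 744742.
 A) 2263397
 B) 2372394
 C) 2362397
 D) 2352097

First: 755260 + 862395 = 1617655
Then: 1617655 + 744742 = 2362397
C) 2362397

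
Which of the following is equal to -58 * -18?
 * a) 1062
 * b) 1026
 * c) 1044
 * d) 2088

-58 * -18 = 1044
c) 1044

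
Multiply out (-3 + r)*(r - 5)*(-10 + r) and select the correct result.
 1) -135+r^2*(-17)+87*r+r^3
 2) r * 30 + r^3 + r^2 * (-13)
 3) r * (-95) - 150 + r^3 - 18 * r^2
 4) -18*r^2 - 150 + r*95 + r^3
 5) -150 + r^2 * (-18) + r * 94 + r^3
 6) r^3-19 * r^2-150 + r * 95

Expanding (-3 + r)*(r - 5)*(-10 + r):
= -18*r^2 - 150 + r*95 + r^3
4) -18*r^2 - 150 + r*95 + r^3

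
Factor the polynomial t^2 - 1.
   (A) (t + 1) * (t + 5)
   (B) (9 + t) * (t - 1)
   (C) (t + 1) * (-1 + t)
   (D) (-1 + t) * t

We need to factor t^2 - 1.
The factored form is (t + 1) * (-1 + t).
C) (t + 1) * (-1 + t)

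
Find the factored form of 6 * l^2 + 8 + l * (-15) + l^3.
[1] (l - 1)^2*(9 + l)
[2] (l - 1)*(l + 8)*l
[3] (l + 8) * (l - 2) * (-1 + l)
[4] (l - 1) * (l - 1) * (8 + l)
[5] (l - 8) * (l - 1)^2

We need to factor 6 * l^2 + 8 + l * (-15) + l^3.
The factored form is (l - 1) * (l - 1) * (8 + l).
4) (l - 1) * (l - 1) * (8 + l)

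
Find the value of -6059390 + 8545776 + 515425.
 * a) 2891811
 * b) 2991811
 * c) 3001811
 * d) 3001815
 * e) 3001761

First: -6059390 + 8545776 = 2486386
Then: 2486386 + 515425 = 3001811
c) 3001811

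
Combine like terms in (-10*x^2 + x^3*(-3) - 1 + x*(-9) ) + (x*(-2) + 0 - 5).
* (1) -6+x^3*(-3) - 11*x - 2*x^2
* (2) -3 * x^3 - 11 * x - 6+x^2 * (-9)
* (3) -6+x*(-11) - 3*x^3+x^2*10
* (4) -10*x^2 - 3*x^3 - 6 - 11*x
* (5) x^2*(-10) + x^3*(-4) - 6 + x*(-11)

Adding the polynomials and combining like terms:
(-10*x^2 + x^3*(-3) - 1 + x*(-9)) + (x*(-2) + 0 - 5)
= -10*x^2 - 3*x^3 - 6 - 11*x
4) -10*x^2 - 3*x^3 - 6 - 11*x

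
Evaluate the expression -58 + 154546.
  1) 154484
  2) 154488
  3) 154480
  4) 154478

-58 + 154546 = 154488
2) 154488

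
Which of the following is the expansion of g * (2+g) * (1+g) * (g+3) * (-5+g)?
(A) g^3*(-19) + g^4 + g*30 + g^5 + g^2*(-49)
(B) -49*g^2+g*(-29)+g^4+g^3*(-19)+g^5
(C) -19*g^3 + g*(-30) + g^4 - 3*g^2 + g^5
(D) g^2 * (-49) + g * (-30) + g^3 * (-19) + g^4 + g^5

Expanding g * (2+g) * (1+g) * (g+3) * (-5+g):
= g^2 * (-49) + g * (-30) + g^3 * (-19) + g^4 + g^5
D) g^2 * (-49) + g * (-30) + g^3 * (-19) + g^4 + g^5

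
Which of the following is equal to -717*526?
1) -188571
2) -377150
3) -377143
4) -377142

-717 * 526 = -377142
4) -377142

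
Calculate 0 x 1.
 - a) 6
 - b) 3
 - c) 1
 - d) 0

0 * 1 = 0
d) 0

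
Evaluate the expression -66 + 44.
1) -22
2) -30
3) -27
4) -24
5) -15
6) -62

-66 + 44 = -22
1) -22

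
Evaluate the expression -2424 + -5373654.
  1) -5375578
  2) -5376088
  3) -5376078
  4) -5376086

-2424 + -5373654 = -5376078
3) -5376078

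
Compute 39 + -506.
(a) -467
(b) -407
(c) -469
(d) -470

39 + -506 = -467
a) -467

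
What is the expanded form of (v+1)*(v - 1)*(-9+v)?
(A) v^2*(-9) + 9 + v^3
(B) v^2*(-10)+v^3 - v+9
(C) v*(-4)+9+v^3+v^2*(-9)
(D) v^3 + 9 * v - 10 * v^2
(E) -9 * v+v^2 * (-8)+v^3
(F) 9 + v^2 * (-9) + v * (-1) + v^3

Expanding (v+1)*(v - 1)*(-9+v):
= 9 + v^2 * (-9) + v * (-1) + v^3
F) 9 + v^2 * (-9) + v * (-1) + v^3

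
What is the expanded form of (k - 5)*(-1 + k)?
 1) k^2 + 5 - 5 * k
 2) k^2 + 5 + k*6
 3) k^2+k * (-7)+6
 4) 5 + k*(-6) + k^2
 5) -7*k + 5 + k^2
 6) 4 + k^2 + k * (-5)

Expanding (k - 5)*(-1 + k):
= 5 + k*(-6) + k^2
4) 5 + k*(-6) + k^2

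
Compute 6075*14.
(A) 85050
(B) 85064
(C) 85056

6075 * 14 = 85050
A) 85050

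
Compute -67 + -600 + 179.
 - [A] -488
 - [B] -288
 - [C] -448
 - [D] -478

First: -67 + -600 = -667
Then: -667 + 179 = -488
A) -488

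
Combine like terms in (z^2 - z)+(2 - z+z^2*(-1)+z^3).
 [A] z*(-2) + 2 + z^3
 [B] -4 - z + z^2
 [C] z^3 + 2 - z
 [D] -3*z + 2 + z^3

Adding the polynomials and combining like terms:
(z^2 - z) + (2 - z + z^2*(-1) + z^3)
= z*(-2) + 2 + z^3
A) z*(-2) + 2 + z^3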